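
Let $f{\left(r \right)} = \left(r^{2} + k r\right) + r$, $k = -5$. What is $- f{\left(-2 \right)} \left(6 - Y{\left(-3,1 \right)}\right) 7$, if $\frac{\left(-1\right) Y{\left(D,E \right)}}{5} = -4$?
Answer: $1176$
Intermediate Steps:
$Y{\left(D,E \right)} = 20$ ($Y{\left(D,E \right)} = \left(-5\right) \left(-4\right) = 20$)
$f{\left(r \right)} = r^{2} - 4 r$ ($f{\left(r \right)} = \left(r^{2} - 5 r\right) + r = r^{2} - 4 r$)
$- f{\left(-2 \right)} \left(6 - Y{\left(-3,1 \right)}\right) 7 = - - 2 \left(-4 - 2\right) \left(6 - 20\right) 7 = - \left(-2\right) \left(-6\right) \left(6 - 20\right) 7 = - 12 \left(-14\right) 7 = - \left(-168\right) 7 = \left(-1\right) \left(-1176\right) = 1176$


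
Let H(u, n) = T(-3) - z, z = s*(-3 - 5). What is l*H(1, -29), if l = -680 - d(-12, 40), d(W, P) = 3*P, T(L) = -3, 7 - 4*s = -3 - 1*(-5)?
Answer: -5600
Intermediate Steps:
s = 5/4 (s = 7/4 - (-3 - 1*(-5))/4 = 7/4 - (-3 + 5)/4 = 7/4 - 1/4*2 = 7/4 - 1/2 = 5/4 ≈ 1.2500)
z = -10 (z = 5*(-3 - 5)/4 = (5/4)*(-8) = -10)
H(u, n) = 7 (H(u, n) = -3 - 1*(-10) = -3 + 10 = 7)
l = -800 (l = -680 - 3*40 = -680 - 1*120 = -680 - 120 = -800)
l*H(1, -29) = -800*7 = -5600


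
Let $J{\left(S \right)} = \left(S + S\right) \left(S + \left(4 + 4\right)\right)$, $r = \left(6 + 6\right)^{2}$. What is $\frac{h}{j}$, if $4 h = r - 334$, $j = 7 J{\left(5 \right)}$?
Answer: $- \frac{19}{364} \approx -0.052198$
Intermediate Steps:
$r = 144$ ($r = 12^{2} = 144$)
$J{\left(S \right)} = 2 S \left(8 + S\right)$ ($J{\left(S \right)} = 2 S \left(S + 8\right) = 2 S \left(8 + S\right)$)
$j = 910$ ($j = 7 \cdot 2 \cdot 5 \left(8 + 5\right) = 7 \cdot 2 \cdot 5 \cdot 13 = 7 \cdot 130 = 910$)
$h = - \frac{95}{2}$ ($h = \frac{144 - 334}{4} = \frac{1}{4} \left(-190\right) = - \frac{95}{2} \approx -47.5$)
$\frac{h}{j} = - \frac{95}{2 \cdot 910} = \left(- \frac{95}{2}\right) \frac{1}{910} = - \frac{19}{364}$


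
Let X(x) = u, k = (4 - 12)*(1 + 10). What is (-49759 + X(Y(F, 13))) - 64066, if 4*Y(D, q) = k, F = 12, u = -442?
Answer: -114267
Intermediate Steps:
k = -88 (k = -8*11 = -88)
Y(D, q) = -22 (Y(D, q) = (¼)*(-88) = -22)
X(x) = -442
(-49759 + X(Y(F, 13))) - 64066 = (-49759 - 442) - 64066 = -50201 - 64066 = -114267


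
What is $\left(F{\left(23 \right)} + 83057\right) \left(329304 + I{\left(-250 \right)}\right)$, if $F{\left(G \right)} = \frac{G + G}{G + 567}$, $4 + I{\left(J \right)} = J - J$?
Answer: $\frac{1613691050680}{59} \approx 2.7351 \cdot 10^{10}$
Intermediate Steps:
$I{\left(J \right)} = -4$ ($I{\left(J \right)} = -4 + \left(J - J\right) = -4 + 0 = -4$)
$F{\left(G \right)} = \frac{2 G}{567 + G}$
$\left(F{\left(23 \right)} + 83057\right) \left(329304 + I{\left(-250 \right)}\right) = \left(2 \cdot 23 \frac{1}{567 + 23} + 83057\right) \left(329304 - 4\right) = \left(2 \cdot 23 \cdot \frac{1}{590} + 83057\right) 329300 = \left(\frac{23}{295} + 83057\right) 329300 = \frac{24501838}{295} \cdot 329300 = \frac{1613691050680}{59}$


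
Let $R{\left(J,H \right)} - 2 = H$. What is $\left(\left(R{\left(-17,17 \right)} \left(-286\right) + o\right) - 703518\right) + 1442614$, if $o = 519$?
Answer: $734181$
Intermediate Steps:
$R{\left(J,H \right)} = 2 + H$
$\left(\left(R{\left(-17,17 \right)} \left(-286\right) + o\right) - 703518\right) + 1442614 = \left(\left(\left(2 + 17\right) \left(-286\right) + 519\right) - 703518\right) + 1442614 = \left(\left(19 \left(-286\right) + 519\right) - 703518\right) + 1442614 = \left(\left(-5434 + 519\right) - 703518\right) + 1442614 = \left(-4915 - 703518\right) + 1442614 = -708433 + 1442614 = 734181$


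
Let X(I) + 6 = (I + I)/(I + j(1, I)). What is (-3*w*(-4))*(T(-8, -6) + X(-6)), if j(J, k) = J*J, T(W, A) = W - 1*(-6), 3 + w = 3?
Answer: 0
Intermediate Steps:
w = 0 (w = -3 + 3 = 0)
T(W, A) = 6 + W (T(W, A) = W + 6 = 6 + W)
j(J, k) = J²
X(I) = -6 + 2*I/(1 + I) (X(I) = -6 + (I + I)/(I + 1²) = -6 + (2*I)/(I + 1) = -6 + (2*I)/(1 + I) = -6 + 2*I/(1 + I))
(-3*w*(-4))*(T(-8, -6) + X(-6)) = (-3*0*(-4))*((6 - 8) + 2*(-3 - 2*(-6))/(1 - 6)) = (0*(-4))*(-2 + 2*(-3 + 12)/(-5)) = 0*(-2 + 2*(-⅕)*9) = 0*(-2 - 18/5) = 0*(-28/5) = 0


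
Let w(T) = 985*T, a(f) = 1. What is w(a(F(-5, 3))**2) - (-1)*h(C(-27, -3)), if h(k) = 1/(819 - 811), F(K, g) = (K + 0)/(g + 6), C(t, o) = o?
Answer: 7881/8 ≈ 985.13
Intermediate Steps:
F(K, g) = K/(6 + g)
h(k) = 1/8
w(a(F(-5, 3))**2) - (-1)*h(C(-27, -3)) = 985*1**2 - (-1)/8 = 985*1 - 1*(-1/8) = 985 + 1/8 = 7881/8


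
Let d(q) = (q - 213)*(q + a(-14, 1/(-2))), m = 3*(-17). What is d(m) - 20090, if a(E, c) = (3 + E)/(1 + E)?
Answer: -89042/13 ≈ -6849.4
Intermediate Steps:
a(E, c) = (3 + E)/(1 + E)
m = -51
d(q) = (-213 + q)*(11/13 + q) (d(q) = (q - 213)*(q + (3 - 14)/(1 - 14)) = (-213 + q)*(q - 11/(-13)) = (-213 + q)*(q - 1/13*(-11)) = (-213 + q)*(q + 11/13) = (-213 + q)*(11/13 + q))
d(m) - 20090 = (-2343/13 + (-51)**2 - 2758/13*(-51)) - 20090 = (-2343/13 + 2601 + 140658/13) - 20090 = 172128/13 - 20090 = -89042/13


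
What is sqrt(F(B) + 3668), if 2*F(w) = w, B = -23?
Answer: sqrt(14626)/2 ≈ 60.469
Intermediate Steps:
F(w) = w/2
sqrt(F(B) + 3668) = sqrt((1/2)*(-23) + 3668) = sqrt(-23/2 + 3668) = sqrt(7313/2) = sqrt(14626)/2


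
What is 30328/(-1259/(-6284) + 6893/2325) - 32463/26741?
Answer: 11847467432000019/1236578367167 ≈ 9580.8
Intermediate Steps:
30328/(-1259/(-6284) + 6893/2325) - 32463/26741 = 30328/(-1259*(-1/6284) + 6893*(1/2325)) - 32463*1/26741 = 30328/(1259/6284 + 6893/2325) - 32463/26741 = 30328/(46242787/14610300) - 32463/26741 = 30328*(14610300/46242787) - 32463/26741 = 443101178400/46242787 - 32463/26741 = 11847467432000019/1236578367167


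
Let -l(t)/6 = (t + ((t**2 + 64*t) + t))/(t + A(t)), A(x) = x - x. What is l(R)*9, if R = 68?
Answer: -7236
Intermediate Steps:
A(x) = 0
l(t) = -6*(t**2 + 66*t)/t (l(t) = -6*(t + ((t**2 + 64*t) + t))/(t + 0) = -6*(t + (t**2 + 65*t))/t = -6*(t**2 + 66*t)/t)
l(R)*9 = (-396 - 6*68)*9 = (-396 - 408)*9 = -804*9 = -7236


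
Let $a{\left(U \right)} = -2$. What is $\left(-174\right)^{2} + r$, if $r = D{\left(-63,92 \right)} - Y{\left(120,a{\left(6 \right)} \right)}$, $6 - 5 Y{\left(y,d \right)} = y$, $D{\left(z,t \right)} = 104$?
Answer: $\frac{152014}{5} \approx 30403.0$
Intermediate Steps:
$Y{\left(y,d \right)} = \frac{6}{5} - \frac{y}{5}$
$r = \frac{634}{5}$ ($r = 104 - \left(\frac{6}{5} - 24\right) = 104 - - \frac{114}{5} = 104 + \frac{114}{5} = \frac{634}{5} \approx 126.8$)
$\left(-174\right)^{2} + r = \left(-174\right)^{2} + \frac{634}{5} = 30276 + \frac{634}{5} = \frac{152014}{5}$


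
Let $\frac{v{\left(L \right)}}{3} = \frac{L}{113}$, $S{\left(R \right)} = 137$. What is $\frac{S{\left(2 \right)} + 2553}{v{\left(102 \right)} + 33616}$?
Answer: $\frac{151985}{1899457} \approx 0.080015$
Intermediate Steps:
$v{\left(L \right)} = \frac{3 L}{113}$ ($v{\left(L \right)} = 3 \frac{L}{113} = \frac{3 L}{113}$)
$\frac{S{\left(2 \right)} + 2553}{v{\left(102 \right)} + 33616} = \frac{137 + 2553}{\frac{3}{113} \cdot 102 + 33616} = \frac{2690}{\frac{306}{113} + 33616} = \frac{2690}{\frac{3798914}{113}} = 2690 \cdot \frac{113}{3798914} = \frac{151985}{1899457}$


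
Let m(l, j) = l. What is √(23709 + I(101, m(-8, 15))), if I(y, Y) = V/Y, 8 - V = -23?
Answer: √379282/4 ≈ 153.96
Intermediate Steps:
V = 31 (V = 8 - 1*(-23) = 8 + 23 = 31)
I(y, Y) = 31/Y
√(23709 + I(101, m(-8, 15))) = √(23709 + 31/(-8)) = √(23709 + 31*(-⅛)) = √(23709 - 31/8) = √(189641/8) = √379282/4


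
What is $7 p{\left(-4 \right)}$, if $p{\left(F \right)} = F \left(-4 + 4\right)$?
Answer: $0$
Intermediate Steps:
$p{\left(F \right)} = 0$ ($p{\left(F \right)} = F 0 = 0$)
$7 p{\left(-4 \right)} = 7 \cdot 0 = 0$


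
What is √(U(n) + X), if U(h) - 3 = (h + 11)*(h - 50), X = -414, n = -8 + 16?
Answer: I*√1209 ≈ 34.771*I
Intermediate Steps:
n = 8
U(h) = 3 + (-50 + h)*(11 + h) (U(h) = 3 + (h + 11)*(h - 50) = 3 + (11 + h)*(-50 + h) = 3 + (-50 + h)*(11 + h))
√(U(n) + X) = √((-547 + 8² - 39*8) - 414) = √((-547 + 64 - 312) - 414) = √(-795 - 414) = √(-1209) = I*√1209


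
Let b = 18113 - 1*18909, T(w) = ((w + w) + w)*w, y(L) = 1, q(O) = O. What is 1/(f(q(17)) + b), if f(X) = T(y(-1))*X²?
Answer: 1/71 ≈ 0.014085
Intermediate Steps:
T(w) = 3*w² (T(w) = (2*w + w)*w = (3*w)*w = 3*w²)
f(X) = 3*X² (f(X) = (3*1²)*X² = (3*1)*X² = 3*X²)
b = -796 (b = 18113 - 18909 = -796)
1/(f(q(17)) + b) = 1/(3*17² - 796) = 1/(3*289 - 796) = 1/(867 - 796) = 1/71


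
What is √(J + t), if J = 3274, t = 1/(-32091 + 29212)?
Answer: √27137007755/2879 ≈ 57.219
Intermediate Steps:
t = -1/2879 (t = 1/(-2879) = -1/2879 ≈ -0.00034734)
√(J + t) = √(3274 - 1/2879) = √(9425845/2879) = √27137007755/2879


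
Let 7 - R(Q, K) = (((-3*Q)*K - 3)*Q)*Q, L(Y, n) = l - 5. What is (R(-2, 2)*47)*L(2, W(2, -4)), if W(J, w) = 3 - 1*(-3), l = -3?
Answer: 10904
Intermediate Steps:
W(J, w) = 6 (W(J, w) = 3 + 3 = 6)
L(Y, n) = -8 (L(Y, n) = -3 - 5 = -8)
R(Q, K) = 7 - Q²*(-3 - 3*K*Q) (R(Q, K) = 7 - ((-3*Q)*K - 3)*Q*Q = 7 - (-3*K*Q - 3)*Q*Q = 7 - (-3 - 3*K*Q)*Q*Q = 7 - Q*(-3 - 3*K*Q)*Q = 7 - Q²*(-3 - 3*K*Q))
(R(-2, 2)*47)*L(2, W(2, -4)) = ((7 + 3*(-2)² + 3*2*(-2)³)*47)*(-8) = ((7 + 3*4 + 3*2*(-8))*47)*(-8) = ((7 + 12 - 48)*47)*(-8) = -29*47*(-8) = -1363*(-8) = 10904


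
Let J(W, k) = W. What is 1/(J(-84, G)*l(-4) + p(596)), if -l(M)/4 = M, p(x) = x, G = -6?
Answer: -1/748 ≈ -0.0013369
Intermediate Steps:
l(M) = -4*M
1/(J(-84, G)*l(-4) + p(596)) = 1/(-(-336)*(-4) + 596) = 1/(-84*16 + 596) = 1/(-1344 + 596) = 1/(-748) = -1/748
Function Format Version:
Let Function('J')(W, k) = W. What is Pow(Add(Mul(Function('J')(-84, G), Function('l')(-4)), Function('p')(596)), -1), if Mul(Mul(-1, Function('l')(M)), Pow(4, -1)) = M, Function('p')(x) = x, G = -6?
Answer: Rational(-1, 748) ≈ -0.0013369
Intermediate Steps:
Function('l')(M) = Mul(-4, M)
Pow(Add(Mul(Function('J')(-84, G), Function('l')(-4)), Function('p')(596)), -1) = Pow(Add(Mul(-84, Mul(-4, -4)), 596), -1) = Pow(Add(Mul(-84, 16), 596), -1) = Pow(Add(-1344, 596), -1) = Pow(-748, -1) = Rational(-1, 748)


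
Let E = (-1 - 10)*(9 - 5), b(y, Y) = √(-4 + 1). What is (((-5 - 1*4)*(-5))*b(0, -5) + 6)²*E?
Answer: 265716 - 23760*I*√3 ≈ 2.6572e+5 - 41154.0*I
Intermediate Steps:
b(y, Y) = I*√3 (b(y, Y) = √(-3) = I*√3)
E = -44 (E = -11*4 = -44)
(((-5 - 1*4)*(-5))*b(0, -5) + 6)²*E = (((-5 - 1*4)*(-5))*(I*√3) + 6)²*(-44) = (((-5 - 4)*(-5))*(I*√3) + 6)²*(-44) = ((-9*(-5))*(I*√3) + 6)²*(-44) = (45*(I*√3) + 6)²*(-44) = (45*I*√3 + 6)²*(-44) = (6 + 45*I*√3)²*(-44) = -44*(6 + 45*I*√3)²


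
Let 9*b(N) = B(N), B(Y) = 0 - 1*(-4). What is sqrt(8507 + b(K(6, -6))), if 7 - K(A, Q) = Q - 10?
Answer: sqrt(76567)/3 ≈ 92.236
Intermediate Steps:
K(A, Q) = 17 - Q (K(A, Q) = 7 - (Q - 10) = 7 - (-10 + Q) = 7 + (10 - Q) = 17 - Q)
B(Y) = 4 (B(Y) = 0 + 4 = 4)
b(N) = 4/9 (b(N) = (1/9)*4 = 4/9)
sqrt(8507 + b(K(6, -6))) = sqrt(8507 + 4/9) = sqrt(76567/9) = sqrt(76567)/3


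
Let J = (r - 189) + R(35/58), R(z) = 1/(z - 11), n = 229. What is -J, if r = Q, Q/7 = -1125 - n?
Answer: 5829259/603 ≈ 9667.1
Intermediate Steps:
Q = -9478 (Q = 7*(-1125 - 1*229) = 7*(-1125 - 229) = 7*(-1354) = -9478)
R(z) = 1/(-11 + z)
r = -9478
J = -5829259/603 (J = (-9478 - 189) + 1/(-11 + 35/58) = -9667 + 1/(-11 + 35*(1/58)) = -9667 + 1/(-11 + 35/58) = -9667 + 1/(-603/58) = -9667 - 58/603 = -5829259/603 ≈ -9667.1)
-J = -1*(-5829259/603) = 5829259/603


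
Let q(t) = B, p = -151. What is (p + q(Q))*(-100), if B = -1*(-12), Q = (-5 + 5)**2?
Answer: 13900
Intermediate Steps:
Q = 0 (Q = 0**2 = 0)
B = 12
q(t) = 12
(p + q(Q))*(-100) = (-151 + 12)*(-100) = -139*(-100) = 13900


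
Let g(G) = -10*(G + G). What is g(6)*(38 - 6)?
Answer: -3840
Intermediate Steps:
g(G) = -20*G
g(6)*(38 - 6) = (-20*6)*(38 - 6) = -120*32 = -3840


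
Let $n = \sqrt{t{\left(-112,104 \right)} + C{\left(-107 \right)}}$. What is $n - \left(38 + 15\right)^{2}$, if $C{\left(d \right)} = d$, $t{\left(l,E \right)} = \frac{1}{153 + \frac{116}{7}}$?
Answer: $-2809 + \frac{i \sqrt{150751374}}{1187} \approx -2809.0 + 10.344 i$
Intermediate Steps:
$t{\left(l,E \right)} = \frac{7}{1187}$ ($t{\left(l,E \right)} = \frac{1}{153 + 116 \cdot \frac{1}{7}} = \frac{1}{153 + \frac{116}{7}} = \frac{1}{\frac{1187}{7}} = \frac{7}{1187}$)
$n = \frac{i \sqrt{150751374}}{1187}$ ($n = \sqrt{\frac{7}{1187} - 107} = \sqrt{- \frac{127002}{1187}} = \frac{i \sqrt{150751374}}{1187} \approx 10.344 i$)
$n - \left(38 + 15\right)^{2} = \frac{i \sqrt{150751374}}{1187} - \left(38 + 15\right)^{2} = \frac{i \sqrt{150751374}}{1187} - 53^{2} = \frac{i \sqrt{150751374}}{1187} - 2809 = -2809 + \frac{i \sqrt{150751374}}{1187}$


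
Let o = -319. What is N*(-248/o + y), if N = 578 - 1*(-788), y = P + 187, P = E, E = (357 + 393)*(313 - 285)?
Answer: 9232658766/319 ≈ 2.8942e+7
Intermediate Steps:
E = 21000 (E = 750*28 = 21000)
P = 21000
y = 21187 (y = 21000 + 187 = 21187)
N = 1366 (N = 578 + 788 = 1366)
N*(-248/o + y) = 1366*(-248/(-319) + 21187) = 1366*(-248*(-1/319) + 21187) = 1366*(248/319 + 21187) = 1366*(6758901/319) = 9232658766/319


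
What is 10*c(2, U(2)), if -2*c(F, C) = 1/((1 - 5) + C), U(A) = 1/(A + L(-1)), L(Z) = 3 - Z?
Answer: 30/23 ≈ 1.3043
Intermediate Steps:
U(A) = 1/(4 + A) (U(A) = 1/(A + (3 - 1*(-1))) = 1/(A + (3 + 1)) = 1/(A + 4) = 1/(4 + A))
c(F, C) = -1/(2*(-4 + C)) (c(F, C) = -1/(2*((1 - 5) + C)) = -1/(2*(-4 + C)))
10*c(2, U(2)) = 10*(-1/(-8 + 2/(4 + 2))) = 10*(-1/(-8 + 2/6)) = 10*(-1/(-8 + 2*(1/6))) = 10*(-1/(-8 + 1/3)) = 10*(-1/(-23/3)) = 10*(-1*(-3/23)) = 10*(3/23) = 30/23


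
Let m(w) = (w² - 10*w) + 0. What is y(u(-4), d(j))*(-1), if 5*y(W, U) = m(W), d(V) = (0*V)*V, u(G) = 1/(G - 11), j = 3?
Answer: -151/1125 ≈ -0.13422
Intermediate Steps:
u(G) = 1/(-11 + G)
m(w) = w² - 10*w
d(V) = 0 (d(V) = 0*V = 0)
y(W, U) = W*(-10 + W)/5 (y(W, U) = (W*(-10 + W))/5 = W*(-10 + W)/5)
y(u(-4), d(j))*(-1) = ((-10 + 1/(-11 - 4))/(5*(-11 - 4)))*(-1) = ((⅕)*(-10 + 1/(-15))/(-15))*(-1) = ((⅕)*(-1/15)*(-10 - 1/15))*(-1) = ((⅕)*(-1/15)*(-151/15))*(-1) = (151/1125)*(-1) = -151/1125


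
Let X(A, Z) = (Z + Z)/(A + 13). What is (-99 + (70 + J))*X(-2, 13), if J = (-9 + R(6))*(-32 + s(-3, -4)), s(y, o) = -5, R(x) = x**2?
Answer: -26728/11 ≈ -2429.8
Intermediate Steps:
X(A, Z) = 2*Z/(13 + A) (X(A, Z) = (2*Z)/(13 + A) = 2*Z/(13 + A))
J = -999 (J = (-9 + 6**2)*(-32 - 5) = (-9 + 36)*(-37) = 27*(-37) = -999)
(-99 + (70 + J))*X(-2, 13) = (-99 + (70 - 999))*(2*13/(13 - 2)) = (-99 - 929)*(2*13/11) = -2056*13/11 = -1028*26/11 = -26728/11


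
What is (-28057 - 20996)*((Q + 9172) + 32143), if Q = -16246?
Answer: -1229709657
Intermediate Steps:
(-28057 - 20996)*((Q + 9172) + 32143) = (-28057 - 20996)*((-16246 + 9172) + 32143) = -49053*(-7074 + 32143) = -49053*25069 = -1229709657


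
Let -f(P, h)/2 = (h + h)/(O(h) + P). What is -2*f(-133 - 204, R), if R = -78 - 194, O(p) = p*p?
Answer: -2176/73647 ≈ -0.029546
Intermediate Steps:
O(p) = p**2
R = -272
f(P, h) = -4*h/(P + h**2) (f(P, h) = -2*(h + h)/(h**2 + P) = -2*2*h/(P + h**2) = -4*h/(P + h**2))
-2*f(-133 - 204, R) = -(-8)*(-272)/((-133 - 204) + (-272)**2) = -(-8)*(-272)/(-337 + 73984) = -(-8)*(-272)/73647 = -2*1088/73647 = -2176/73647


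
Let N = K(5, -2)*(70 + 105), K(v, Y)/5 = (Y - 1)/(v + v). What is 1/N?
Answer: -2/525 ≈ -0.0038095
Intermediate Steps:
K(v, Y) = 5*(-1 + Y)/(2*v) (K(v, Y) = 5*((Y - 1)/(v + v)) = 5*((-1 + Y)/((2*v))) = 5*((-1 + Y)*(1/(2*v))) = 5*((-1 + Y)/(2*v)) = 5*(-1 + Y)/(2*v))
N = -525/2 (N = ((5/2)*(-1 - 2)/5)*(70 + 105) = ((5/2)*(1/5)*(-3))*175 = -3/2*175 = -525/2 ≈ -262.50)
1/N = 1/(-525/2) = -2/525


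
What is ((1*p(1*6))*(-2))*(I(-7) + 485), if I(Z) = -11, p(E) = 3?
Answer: -2844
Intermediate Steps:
((1*p(1*6))*(-2))*(I(-7) + 485) = ((1*3)*(-2))*(-11 + 485) = (3*(-2))*474 = -6*474 = -2844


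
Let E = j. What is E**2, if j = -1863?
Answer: 3470769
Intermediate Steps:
E = -1863
E**2 = (-1863)**2 = 3470769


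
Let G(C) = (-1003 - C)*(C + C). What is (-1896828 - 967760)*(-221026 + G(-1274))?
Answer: 2611169357992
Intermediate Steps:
G(C) = 2*C*(-1003 - C) (G(C) = (-1003 - C)*(2*C) = 2*C*(-1003 - C))
(-1896828 - 967760)*(-221026 + G(-1274)) = (-1896828 - 967760)*(-221026 - 2*(-1274)*(1003 - 1274)) = -2864588*(-221026 - 2*(-1274)*(-271)) = -2864588*(-221026 - 690508) = -2864588*(-911534) = 2611169357992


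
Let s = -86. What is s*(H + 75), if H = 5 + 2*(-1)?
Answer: -6708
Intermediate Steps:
H = 3 (H = 5 - 2 = 3)
s*(H + 75) = -86*(3 + 75) = -86*78 = -6708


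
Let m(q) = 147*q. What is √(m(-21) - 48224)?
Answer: I*√51311 ≈ 226.52*I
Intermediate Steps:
√(m(-21) - 48224) = √(147*(-21) - 48224) = √(-3087 - 48224) = √(-51311) = I*√51311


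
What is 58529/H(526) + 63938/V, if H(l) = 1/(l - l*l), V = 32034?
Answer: -258879300884981/16017 ≈ -1.6163e+10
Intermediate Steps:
H(l) = 1/(l - l**2)
58529/H(526) + 63938/V = 58529/((-1/(526*(-1 + 526)))) + 63938/32034 = 58529/((-1*1/526/525)) + 63938*(1/32034) = 58529/((-1*1/526*1/525)) + 31969/16017 = 58529/(-1/276150) + 31969/16017 = 58529*(-276150) + 31969/16017 = -16162783350 + 31969/16017 = -258879300884981/16017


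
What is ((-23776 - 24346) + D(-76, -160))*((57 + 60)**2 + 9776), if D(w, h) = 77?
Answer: -1127375925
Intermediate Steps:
((-23776 - 24346) + D(-76, -160))*((57 + 60)**2 + 9776) = ((-23776 - 24346) + 77)*((57 + 60)**2 + 9776) = (-48122 + 77)*(117**2 + 9776) = -48045*(13689 + 9776) = -48045*23465 = -1127375925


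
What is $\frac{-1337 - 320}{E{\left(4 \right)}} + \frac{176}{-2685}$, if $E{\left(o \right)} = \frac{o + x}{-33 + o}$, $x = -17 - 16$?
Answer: $- \frac{4449221}{2685} \approx -1657.1$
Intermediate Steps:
$x = -33$
$E{\left(o \right)} = 1$ ($E{\left(o \right)} = \frac{o - 33}{-33 + o} = \frac{-33 + o}{-33 + o} = 1$)
$\frac{-1337 - 320}{E{\left(4 \right)}} + \frac{176}{-2685} = \frac{-1337 - 320}{1} + \frac{176}{-2685} = \left(-1337 - 320\right) 1 + 176 \left(- \frac{1}{2685}\right) = \left(-1657\right) 1 - \frac{176}{2685} = -1657 - \frac{176}{2685} = - \frac{4449221}{2685}$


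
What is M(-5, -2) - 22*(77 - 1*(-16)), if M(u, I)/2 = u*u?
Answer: -1996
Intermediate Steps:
M(u, I) = 2*u**2 (M(u, I) = 2*(u*u) = 2*u**2)
M(-5, -2) - 22*(77 - 1*(-16)) = 2*(-5)**2 - 22*(77 - 1*(-16)) = 2*25 - 22*(77 + 16) = 50 - 22*93 = 50 - 2046 = -1996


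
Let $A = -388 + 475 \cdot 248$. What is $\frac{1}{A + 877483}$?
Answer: $\frac{1}{994895} \approx 1.0051 \cdot 10^{-6}$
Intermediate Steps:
$A = 117412$ ($A = -388 + 117800 = 117412$)
$\frac{1}{A + 877483} = \frac{1}{117412 + 877483} = \frac{1}{994895}$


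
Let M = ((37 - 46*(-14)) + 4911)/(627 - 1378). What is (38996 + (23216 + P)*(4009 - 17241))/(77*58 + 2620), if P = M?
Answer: -115299749386/2660793 ≈ -43333.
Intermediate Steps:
M = -5592/751 (M = ((37 + 644) + 4911)/(-751) = (681 + 4911)*(-1/751) = 5592*(-1/751) = -5592/751 ≈ -7.4461)
P = -5592/751 ≈ -7.4461
(38996 + (23216 + P)*(4009 - 17241))/(77*58 + 2620) = (38996 + (23216 - 5592/751)*(4009 - 17241))/(77*58 + 2620) = (38996 + (17429624/751)*(-13232))/(4466 + 2620) = (38996 - 230628784768/751)/7086 = -230599498772/751*1/7086 = -115299749386/2660793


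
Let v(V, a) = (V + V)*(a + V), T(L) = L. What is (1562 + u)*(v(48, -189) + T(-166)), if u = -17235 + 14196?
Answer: 20237854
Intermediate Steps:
v(V, a) = 2*V*(V + a) (v(V, a) = (2*V)*(V + a) = 2*V*(V + a))
u = -3039
(1562 + u)*(v(48, -189) + T(-166)) = (1562 - 3039)*(2*48*(48 - 189) - 166) = -1477*(2*48*(-141) - 166) = -1477*(-13536 - 166) = -1477*(-13702) = 20237854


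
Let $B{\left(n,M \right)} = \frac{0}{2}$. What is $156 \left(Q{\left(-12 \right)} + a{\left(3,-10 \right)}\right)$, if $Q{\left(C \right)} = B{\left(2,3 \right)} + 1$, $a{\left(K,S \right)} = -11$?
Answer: $-1560$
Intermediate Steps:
$B{\left(n,M \right)} = 0$ ($B{\left(n,M \right)} = 0 \cdot \frac{1}{2} = 0$)
$Q{\left(C \right)} = 1$ ($Q{\left(C \right)} = 0 + 1 = 1$)
$156 \left(Q{\left(-12 \right)} + a{\left(3,-10 \right)}\right) = 156 \left(1 - 11\right) = 156 \left(-10\right) = -1560$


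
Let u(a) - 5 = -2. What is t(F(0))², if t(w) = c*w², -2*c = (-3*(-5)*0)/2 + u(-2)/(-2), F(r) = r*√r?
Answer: 0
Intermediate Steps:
F(r) = r^(3/2)
u(a) = 3 (u(a) = 5 - 2 = 3)
c = ¾ (c = -((-3*(-5)*0)/2 + 3/(-2))/2 = -((15*0)*(½) + 3*(-½))/2 = -(0*(½) - 3/2)/2 = -(0 - 3/2)/2 = -½*(-3/2) = ¾ ≈ 0.75000)
t(w) = 3*w²/4
t(F(0))² = (3*(0^(3/2))²/4)² = ((¾)*0²)² = ((¾)*0)² = 0² = 0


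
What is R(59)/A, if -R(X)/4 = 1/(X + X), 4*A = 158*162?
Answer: -2/377541 ≈ -5.2974e-6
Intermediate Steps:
A = 6399 (A = (158*162)/4 = (¼)*25596 = 6399)
R(X) = -2/X (R(X) = -4/(X + X) = -4*1/(2*X) = -2/X)
R(59)/A = -2/59/6399 = -2*1/59*(1/6399) = -2/59*1/6399 = -2/377541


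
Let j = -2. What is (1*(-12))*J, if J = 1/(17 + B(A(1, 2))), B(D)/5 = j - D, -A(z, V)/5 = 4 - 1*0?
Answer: -12/107 ≈ -0.11215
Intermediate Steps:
A(z, V) = -20 (A(z, V) = -5*(4 - 1*0) = -5*(4 + 0) = -5*4 = -20)
B(D) = -10 - 5*D (B(D) = 5*(-2 - D) = -10 - 5*D)
J = 1/107 (J = 1/(17 + (-10 - 5*(-20))) = 1/(17 + (-10 + 100)) = 1/(17 + 90) = 1/107 ≈ 0.0093458)
(1*(-12))*J = (1*(-12))*(1/107) = -12*1/107 = -12/107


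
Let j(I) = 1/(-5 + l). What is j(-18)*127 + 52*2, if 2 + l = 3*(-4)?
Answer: 1849/19 ≈ 97.316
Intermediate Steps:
l = -14 (l = -2 + 3*(-4) = -2 - 12 = -14)
j(I) = -1/19 (j(I) = 1/(-5 - 14) = 1/(-19) = -1/19)
j(-18)*127 + 52*2 = -1/19*127 + 52*2 = -127/19 + 104 = 1849/19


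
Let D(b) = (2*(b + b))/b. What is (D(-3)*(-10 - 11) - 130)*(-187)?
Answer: 40018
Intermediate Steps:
D(b) = 4 (D(b) = (2*(2*b))/b = (4*b)/b = 4)
(D(-3)*(-10 - 11) - 130)*(-187) = (4*(-10 - 11) - 130)*(-187) = (4*(-21) - 130)*(-187) = (-84 - 130)*(-187) = -214*(-187) = 40018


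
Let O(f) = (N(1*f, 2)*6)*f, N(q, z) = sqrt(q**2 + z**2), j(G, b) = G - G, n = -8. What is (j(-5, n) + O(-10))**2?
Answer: 374400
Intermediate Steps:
j(G, b) = 0
O(f) = 6*f*sqrt(4 + f**2) (O(f) = (sqrt((1*f)**2 + 2**2)*6)*f = (sqrt(f**2 + 4)*6)*f = (sqrt(4 + f**2)*6)*f = (6*sqrt(4 + f**2))*f = 6*f*sqrt(4 + f**2))
(j(-5, n) + O(-10))**2 = (0 + 6*(-10)*sqrt(4 + (-10)**2))**2 = (0 + 6*(-10)*sqrt(4 + 100))**2 = (0 + 6*(-10)*sqrt(104))**2 = (0 + 6*(-10)*(2*sqrt(26)))**2 = (0 - 120*sqrt(26))**2 = (-120*sqrt(26))**2 = 374400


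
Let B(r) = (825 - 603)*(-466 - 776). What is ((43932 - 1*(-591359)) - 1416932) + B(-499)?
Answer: -1057365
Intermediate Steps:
B(r) = -275724 (B(r) = 222*(-1242) = -275724)
((43932 - 1*(-591359)) - 1416932) + B(-499) = ((43932 - 1*(-591359)) - 1416932) - 275724 = ((43932 + 591359) - 1416932) - 275724 = (635291 - 1416932) - 275724 = -781641 - 275724 = -1057365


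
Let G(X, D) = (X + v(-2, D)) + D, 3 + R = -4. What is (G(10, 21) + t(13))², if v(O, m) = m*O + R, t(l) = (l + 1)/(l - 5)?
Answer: 4225/16 ≈ 264.06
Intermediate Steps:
R = -7 (R = -3 - 4 = -7)
t(l) = (1 + l)/(-5 + l)
v(O, m) = -7 + O*m (v(O, m) = m*O - 7 = O*m - 7 = -7 + O*m)
G(X, D) = -7 + X - D (G(X, D) = (X + (-7 - 2*D)) + D = (-7 + X - 2*D) + D = -7 + X - D)
(G(10, 21) + t(13))² = ((-7 + 10 - 1*21) + (1 + 13)/(-5 + 13))² = ((-7 + 10 - 21) + 14/8)² = (-18 + (⅛)*14)² = (-18 + 7/4)² = (-65/4)² = 4225/16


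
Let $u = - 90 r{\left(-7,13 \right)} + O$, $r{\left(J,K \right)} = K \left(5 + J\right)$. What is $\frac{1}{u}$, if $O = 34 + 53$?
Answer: $\frac{1}{2427} \approx 0.00041203$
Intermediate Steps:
$O = 87$
$u = 2427$ ($u = - 90 \cdot 13 \left(5 - 7\right) + 87 = - 90 \cdot 13 \left(-2\right) + 87 = \left(-90\right) \left(-26\right) + 87 = 2340 + 87 = 2427$)
$\frac{1}{u} = \frac{1}{2427}$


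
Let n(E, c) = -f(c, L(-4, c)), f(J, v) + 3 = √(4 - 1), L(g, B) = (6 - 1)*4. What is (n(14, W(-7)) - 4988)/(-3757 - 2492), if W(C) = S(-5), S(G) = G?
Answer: 4985/6249 + √3/6249 ≈ 0.79801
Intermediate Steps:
W(C) = -5
L(g, B) = 20 (L(g, B) = 5*4 = 20)
f(J, v) = -3 + √3 (f(J, v) = -3 + √(4 - 1) = -3 + √3)
n(E, c) = 3 - √3 (n(E, c) = -(-3 + √3) = 3 - √3)
(n(14, W(-7)) - 4988)/(-3757 - 2492) = ((3 - √3) - 4988)/(-3757 - 2492) = (-4985 - √3)/(-6249) = (-4985 - √3)*(-1/6249) = 4985/6249 + √3/6249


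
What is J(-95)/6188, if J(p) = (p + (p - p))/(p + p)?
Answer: 1/12376 ≈ 8.0802e-5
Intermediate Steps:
J(p) = ½ (J(p) = (p + 0)/((2*p)) = p*(1/(2*p)) = ½)
J(-95)/6188 = (½)/6188 = (½)*(1/6188) = 1/12376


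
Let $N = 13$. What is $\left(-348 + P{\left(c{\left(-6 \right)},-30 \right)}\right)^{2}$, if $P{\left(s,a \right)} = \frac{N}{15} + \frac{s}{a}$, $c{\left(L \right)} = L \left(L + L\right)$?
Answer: $\frac{27489049}{225} \approx 1.2217 \cdot 10^{5}$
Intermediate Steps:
$c{\left(L \right)} = 2 L^{2}$ ($c{\left(L \right)} = L 2 L = 2 L^{2}$)
$P{\left(s,a \right)} = \frac{13}{15} + \frac{s}{a}$
$\left(-348 + P{\left(c{\left(-6 \right)},-30 \right)}\right)^{2} = \left(-348 + \left(\frac{13}{15} + \frac{2 \left(-6\right)^{2}}{-30}\right)\right)^{2} = \left(-348 + \left(\frac{13}{15} + 2 \cdot 36 \left(- \frac{1}{30}\right)\right)\right)^{2} = \left(-348 + \left(\frac{13}{15} + 72 \left(- \frac{1}{30}\right)\right)\right)^{2} = \left(-348 + \left(\frac{13}{15} - \frac{12}{5}\right)\right)^{2} = \left(-348 - \frac{23}{15}\right)^{2} = \left(- \frac{5243}{15}\right)^{2} = \frac{27489049}{225}$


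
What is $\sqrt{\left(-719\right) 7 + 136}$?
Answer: $i \sqrt{4897} \approx 69.979 i$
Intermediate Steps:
$\sqrt{\left(-719\right) 7 + 136} = \sqrt{-5033 + 136} = \sqrt{-4897} = i \sqrt{4897}$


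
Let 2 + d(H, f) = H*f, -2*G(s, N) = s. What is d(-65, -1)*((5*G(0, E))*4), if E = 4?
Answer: 0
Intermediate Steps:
G(s, N) = -s/2
d(H, f) = -2 + H*f
d(-65, -1)*((5*G(0, E))*4) = (-2 - 65*(-1))*((5*(-1/2*0))*4) = (-2 + 65)*((5*0)*4) = 63*(0*4) = 63*0 = 0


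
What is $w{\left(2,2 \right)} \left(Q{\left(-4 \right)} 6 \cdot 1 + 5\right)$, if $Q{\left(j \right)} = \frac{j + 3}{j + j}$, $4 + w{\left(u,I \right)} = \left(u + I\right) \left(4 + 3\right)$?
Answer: $138$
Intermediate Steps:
$w{\left(u,I \right)} = -4 + 7 I + 7 u$ ($w{\left(u,I \right)} = -4 + \left(u + I\right) \left(4 + 3\right) = -4 + \left(I + u\right) 7 = -4 + \left(7 I + 7 u\right) = -4 + 7 I + 7 u$)
$Q{\left(j \right)} = \frac{3 + j}{2 j}$
$w{\left(2,2 \right)} \left(Q{\left(-4 \right)} 6 \cdot 1 + 5\right) = \left(-4 + 7 \cdot 2 + 7 \cdot 2\right) \left(\frac{3 - 4}{2 \left(-4\right)} 6 \cdot 1 + 5\right) = \left(-4 + 14 + 14\right) \left(\frac{1}{2} \left(- \frac{1}{4}\right) \left(-1\right) 6 \cdot 1 + 5\right) = 24 \left(\frac{1}{8} \cdot 6 \cdot 1 + 5\right) = 24 \left(\frac{3}{4} \cdot 1 + 5\right) = 24 \left(\frac{3}{4} + 5\right) = 24 \cdot \frac{23}{4} = 138$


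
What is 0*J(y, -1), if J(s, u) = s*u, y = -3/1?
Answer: 0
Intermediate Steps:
y = -3 (y = -3*1 = -3)
0*J(y, -1) = 0*(-3*(-1)) = 0*3 = 0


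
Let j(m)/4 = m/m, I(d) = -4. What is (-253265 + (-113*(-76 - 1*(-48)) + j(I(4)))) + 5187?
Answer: -244910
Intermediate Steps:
j(m) = 4 (j(m) = 4*(m/m) = 4*1 = 4)
(-253265 + (-113*(-76 - 1*(-48)) + j(I(4)))) + 5187 = (-253265 + (-113*(-76 - 1*(-48)) + 4)) + 5187 = (-253265 + (-113*(-76 + 48) + 4)) + 5187 = (-253265 + (-113*(-28) + 4)) + 5187 = (-253265 + (3164 + 4)) + 5187 = (-253265 + 3168) + 5187 = -250097 + 5187 = -244910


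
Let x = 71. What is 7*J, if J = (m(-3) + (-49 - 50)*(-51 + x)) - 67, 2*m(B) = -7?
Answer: -28707/2 ≈ -14354.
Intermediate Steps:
m(B) = -7/2 (m(B) = (½)*(-7) = -7/2)
J = -4101/2 (J = (-7/2 + (-49 - 50)*(-51 + 71)) - 67 = (-7/2 - 99*20) - 67 = (-7/2 - 1980) - 67 = -3967/2 - 67 = -4101/2 ≈ -2050.5)
7*J = 7*(-4101/2) = -28707/2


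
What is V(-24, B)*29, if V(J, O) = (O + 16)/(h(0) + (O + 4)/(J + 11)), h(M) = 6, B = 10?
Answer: 4901/32 ≈ 153.16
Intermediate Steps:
V(J, O) = (16 + O)/(6 + (4 + O)/(11 + J)) (V(J, O) = (O + 16)/(6 + (O + 4)/(J + 11)) = (16 + O)/(6 + (4 + O)/(11 + J)))
V(-24, B)*29 = ((176 + 11*10 + 16*(-24) - 24*10)/(70 + 10 + 6*(-24)))*29 = ((176 + 110 - 384 - 240)/(70 + 10 - 144))*29 = (-338/(-64))*29 = -1/64*(-338)*29 = (169/32)*29 = 4901/32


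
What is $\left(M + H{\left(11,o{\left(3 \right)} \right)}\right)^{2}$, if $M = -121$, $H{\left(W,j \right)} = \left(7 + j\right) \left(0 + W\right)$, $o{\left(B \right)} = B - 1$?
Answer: $484$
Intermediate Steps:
$o{\left(B \right)} = -1 + B$
$H{\left(W,j \right)} = W \left(7 + j\right)$ ($H{\left(W,j \right)} = \left(7 + j\right) W = W \left(7 + j\right)$)
$\left(M + H{\left(11,o{\left(3 \right)} \right)}\right)^{2} = \left(-121 + 11 \left(7 + \left(-1 + 3\right)\right)\right)^{2} = \left(-121 + 11 \left(7 + 2\right)\right)^{2} = \left(-121 + 11 \cdot 9\right)^{2} = \left(-121 + 99\right)^{2} = \left(-22\right)^{2} = 484$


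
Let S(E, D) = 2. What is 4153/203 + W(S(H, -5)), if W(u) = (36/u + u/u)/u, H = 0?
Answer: 12163/406 ≈ 29.958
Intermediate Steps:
W(u) = (1 + 36/u)/u (W(u) = (36/u + 1)/u = (1 + 36/u)/u)
4153/203 + W(S(H, -5)) = 4153/203 + (36 + 2)/2**2 = 4153*(1/203) + (1/4)*38 = 4153/203 + 19/2 = 12163/406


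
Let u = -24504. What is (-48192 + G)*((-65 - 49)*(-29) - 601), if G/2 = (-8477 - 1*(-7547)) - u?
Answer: -2824020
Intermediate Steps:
G = 47148 (G = 2*((-8477 - 1*(-7547)) - 1*(-24504)) = 2*((-8477 + 7547) + 24504) = 2*(-930 + 24504) = 2*23574 = 47148)
(-48192 + G)*((-65 - 49)*(-29) - 601) = (-48192 + 47148)*((-65 - 49)*(-29) - 601) = -1044*(-114*(-29) - 601) = -1044*(3306 - 601) = -1044*2705 = -2824020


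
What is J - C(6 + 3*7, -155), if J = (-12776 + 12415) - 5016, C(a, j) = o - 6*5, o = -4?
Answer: -5343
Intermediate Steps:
C(a, j) = -34 (C(a, j) = -4 - 6*5 = -4 - 30 = -34)
J = -5377 (J = -361 - 5016 = -5377)
J - C(6 + 3*7, -155) = -5377 - 1*(-34) = -5377 + 34 = -5343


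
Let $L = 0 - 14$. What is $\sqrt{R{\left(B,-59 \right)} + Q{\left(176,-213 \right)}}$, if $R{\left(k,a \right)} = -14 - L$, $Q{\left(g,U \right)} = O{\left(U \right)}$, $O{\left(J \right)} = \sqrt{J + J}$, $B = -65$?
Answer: $\sqrt[4]{-426} \approx 3.2125 + 3.2125 i$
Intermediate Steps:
$L = -14$ ($L = 0 - 14 = -14$)
$O{\left(J \right)} = \sqrt{2} \sqrt{J}$ ($O{\left(J \right)} = \sqrt{2 J} = \sqrt{2} \sqrt{J}$)
$Q{\left(g,U \right)} = \sqrt{2} \sqrt{U}$
$R{\left(k,a \right)} = 0$ ($R{\left(k,a \right)} = -14 - -14 = -14 + 14 = 0$)
$\sqrt{R{\left(B,-59 \right)} + Q{\left(176,-213 \right)}} = \sqrt{0 + \sqrt{2} \sqrt{-213}} = \sqrt{0 + \sqrt{2} i \sqrt{213}} = \sqrt{0 + i \sqrt{426}} = \sqrt{i \sqrt{426}} = \sqrt[4]{426} \sqrt{i}$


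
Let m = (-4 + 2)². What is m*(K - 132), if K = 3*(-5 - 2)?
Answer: -612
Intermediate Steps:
K = -21 (K = 3*(-7) = -21)
m = 4 (m = (-2)² = 4)
m*(K - 132) = 4*(-21 - 132) = 4*(-153) = -612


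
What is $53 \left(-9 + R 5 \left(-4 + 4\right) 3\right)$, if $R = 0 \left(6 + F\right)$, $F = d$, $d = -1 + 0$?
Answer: $-477$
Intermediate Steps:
$d = -1$
$F = -1$
$R = 0$ ($R = 0 \left(6 - 1\right) = 0 \cdot 5 = 0$)
$53 \left(-9 + R 5 \left(-4 + 4\right) 3\right) = 53 \left(-9 + 0 \cdot 5 \left(-4 + 4\right) 3\right) = 53 \left(-9 + 0 \cdot 0 \cdot 3\right) = 53 \left(-9 + 0 \cdot 0\right) = 53 \left(-9 + 0\right) = 53 \left(-9\right) = -477$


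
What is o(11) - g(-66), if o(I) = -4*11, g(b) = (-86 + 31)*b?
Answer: -3674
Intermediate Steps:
g(b) = -55*b
o(I) = -44
o(11) - g(-66) = -44 - (-55)*(-66) = -44 - 1*3630 = -44 - 3630 = -3674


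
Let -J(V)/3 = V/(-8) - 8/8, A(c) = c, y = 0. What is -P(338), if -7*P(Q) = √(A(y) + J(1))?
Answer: 3*√6/28 ≈ 0.26245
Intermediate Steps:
J(V) = 3 + 3*V/8 (J(V) = -3*(V/(-8) - 8/8) = -3*(V*(-⅛) - 8*⅛) = -3*(-V/8 - 1) = -3*(-1 - V/8) = 3 + 3*V/8)
P(Q) = -3*√6/28 (P(Q) = -√(0 + (3 + (3/8)*1))/7 = -√(0 + (3 + 3/8))/7 = -√(0 + 27/8)/7 = -3*√6/28)
-P(338) = -(-3)*√6/28 = 3*√6/28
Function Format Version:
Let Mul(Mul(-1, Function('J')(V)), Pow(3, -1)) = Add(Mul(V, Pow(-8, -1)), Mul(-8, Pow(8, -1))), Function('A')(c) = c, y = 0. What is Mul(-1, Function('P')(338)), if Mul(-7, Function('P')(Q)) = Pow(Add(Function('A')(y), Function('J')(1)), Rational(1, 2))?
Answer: Mul(Rational(3, 28), Pow(6, Rational(1, 2))) ≈ 0.26245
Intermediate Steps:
Function('J')(V) = Add(3, Mul(Rational(3, 8), V)) (Function('J')(V) = Mul(-3, Add(Mul(V, Pow(-8, -1)), Mul(-8, Pow(8, -1)))) = Mul(-3, Add(Mul(V, Rational(-1, 8)), Mul(-8, Rational(1, 8)))) = Mul(-3, Add(Mul(Rational(-1, 8), V), -1)) = Mul(-3, Add(-1, Mul(Rational(-1, 8), V))) = Add(3, Mul(Rational(3, 8), V)))
Function('P')(Q) = Mul(Rational(-3, 28), Pow(6, Rational(1, 2))) (Function('P')(Q) = Mul(Rational(-1, 7), Pow(Add(0, Add(3, Mul(Rational(3, 8), 1))), Rational(1, 2))) = Mul(Rational(-1, 7), Pow(Add(0, Add(3, Rational(3, 8))), Rational(1, 2))) = Mul(Rational(-1, 7), Pow(Add(0, Rational(27, 8)), Rational(1, 2))) = Mul(Rational(-1, 7), Pow(Rational(27, 8), Rational(1, 2))) = Mul(Rational(-1, 7), Mul(Rational(3, 4), Pow(6, Rational(1, 2)))) = Mul(Rational(-3, 28), Pow(6, Rational(1, 2))))
Mul(-1, Function('P')(338)) = Mul(-1, Mul(Rational(-3, 28), Pow(6, Rational(1, 2)))) = Mul(Rational(3, 28), Pow(6, Rational(1, 2)))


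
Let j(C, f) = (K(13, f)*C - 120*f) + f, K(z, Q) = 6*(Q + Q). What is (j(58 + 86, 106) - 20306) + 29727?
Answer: 179975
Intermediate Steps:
K(z, Q) = 12*Q (K(z, Q) = 6*(2*Q) = 12*Q)
j(C, f) = -119*f + 12*C*f (j(C, f) = ((12*f)*C - 120*f) + f = (12*C*f - 120*f) + f = (-120*f + 12*C*f) + f = -119*f + 12*C*f)
(j(58 + 86, 106) - 20306) + 29727 = (106*(-119 + 12*(58 + 86)) - 20306) + 29727 = (106*(-119 + 12*144) - 20306) + 29727 = (106*(-119 + 1728) - 20306) + 29727 = (106*1609 - 20306) + 29727 = (170554 - 20306) + 29727 = 150248 + 29727 = 179975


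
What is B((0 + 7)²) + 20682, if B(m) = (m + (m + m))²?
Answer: 42291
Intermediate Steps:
B(m) = 9*m² (B(m) = (m + 2*m)² = (3*m)² = 9*m²)
B((0 + 7)²) + 20682 = 9*((0 + 7)²)² + 20682 = 9*(7²)² + 20682 = 9*49² + 20682 = 9*2401 + 20682 = 21609 + 20682 = 42291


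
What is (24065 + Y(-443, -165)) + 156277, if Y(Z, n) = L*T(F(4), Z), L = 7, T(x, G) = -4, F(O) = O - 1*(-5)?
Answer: 180314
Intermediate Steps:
F(O) = 5 + O (F(O) = O + 5 = 5 + O)
Y(Z, n) = -28 (Y(Z, n) = 7*(-4) = -28)
(24065 + Y(-443, -165)) + 156277 = (24065 - 28) + 156277 = 24037 + 156277 = 180314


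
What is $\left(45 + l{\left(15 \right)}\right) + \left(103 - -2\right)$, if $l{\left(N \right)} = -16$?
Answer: $134$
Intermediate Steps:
$\left(45 + l{\left(15 \right)}\right) + \left(103 - -2\right) = \left(45 - 16\right) + \left(103 - -2\right) = 29 + \left(103 + 2\right) = 29 + 105 = 134$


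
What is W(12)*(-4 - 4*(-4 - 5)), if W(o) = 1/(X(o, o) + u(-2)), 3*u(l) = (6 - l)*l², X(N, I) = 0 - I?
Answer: -24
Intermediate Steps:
X(N, I) = -I
u(l) = l²*(6 - l)/3 (u(l) = ((6 - l)*l²)/3 = (l²*(6 - l))/3 = l²*(6 - l)/3)
W(o) = 1/(32/3 - o) (W(o) = 1/(-o + (⅓)*(-2)²*(6 - 1*(-2))) = 1/(-o + (⅓)*4*(6 + 2)) = 1/(-o + (⅓)*4*8) = 1/(-o + 32/3) = 1/(32/3 - o))
W(12)*(-4 - 4*(-4 - 5)) = (-3/(-32 + 3*12))*(-4 - 4*(-4 - 5)) = (-3/(-32 + 36))*(-4 - 4*(-9)) = (-3/4)*(-4 + 36) = -3*¼*32 = -¾*32 = -24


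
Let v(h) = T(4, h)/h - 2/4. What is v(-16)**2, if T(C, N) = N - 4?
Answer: 9/16 ≈ 0.56250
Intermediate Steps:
T(C, N) = -4 + N
v(h) = -1/2 + (-4 + h)/h (v(h) = (-4 + h)/h - 2/4 = (-4 + h)/h - 2*1/4 = (-4 + h)/h - 1/2 = -1/2 + (-4 + h)/h)
v(-16)**2 = ((1/2)*(-8 - 16)/(-16))**2 = ((1/2)*(-1/16)*(-24))**2 = (3/4)**2 = 9/16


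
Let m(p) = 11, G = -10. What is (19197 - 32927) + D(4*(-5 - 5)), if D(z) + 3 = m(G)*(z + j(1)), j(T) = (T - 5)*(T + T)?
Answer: -14261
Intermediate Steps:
j(T) = 2*T*(-5 + T) (j(T) = (-5 + T)*(2*T) = 2*T*(-5 + T))
D(z) = -91 + 11*z (D(z) = -3 + 11*(z + 2*1*(-5 + 1)) = -3 + 11*(z + 2*1*(-4)) = -3 + 11*(z - 8) = -3 + 11*(-8 + z) = -3 + (-88 + 11*z) = -91 + 11*z)
(19197 - 32927) + D(4*(-5 - 5)) = (19197 - 32927) + (-91 + 11*(4*(-5 - 5))) = -13730 + (-91 + 11*(4*(-10))) = -13730 + (-91 + 11*(-40)) = -13730 + (-91 - 440) = -13730 - 531 = -14261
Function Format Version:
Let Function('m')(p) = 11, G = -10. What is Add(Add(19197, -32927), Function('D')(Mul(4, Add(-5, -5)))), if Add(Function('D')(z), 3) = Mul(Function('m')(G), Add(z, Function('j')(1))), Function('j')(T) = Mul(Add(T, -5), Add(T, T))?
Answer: -14261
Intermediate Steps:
Function('j')(T) = Mul(2, T, Add(-5, T)) (Function('j')(T) = Mul(Add(-5, T), Mul(2, T)) = Mul(2, T, Add(-5, T)))
Function('D')(z) = Add(-91, Mul(11, z)) (Function('D')(z) = Add(-3, Mul(11, Add(z, Mul(2, 1, Add(-5, 1))))) = Add(-3, Mul(11, Add(z, Mul(2, 1, -4)))) = Add(-3, Mul(11, Add(z, -8))) = Add(-3, Mul(11, Add(-8, z))) = Add(-3, Add(-88, Mul(11, z))) = Add(-91, Mul(11, z)))
Add(Add(19197, -32927), Function('D')(Mul(4, Add(-5, -5)))) = Add(Add(19197, -32927), Add(-91, Mul(11, Mul(4, Add(-5, -5))))) = Add(-13730, Add(-91, Mul(11, Mul(4, -10)))) = Add(-13730, Add(-91, Mul(11, -40))) = Add(-13730, Add(-91, -440)) = Add(-13730, -531) = -14261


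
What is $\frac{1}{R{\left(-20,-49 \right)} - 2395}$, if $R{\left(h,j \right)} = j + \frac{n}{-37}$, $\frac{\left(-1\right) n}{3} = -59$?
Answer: $- \frac{37}{90605} \approx -0.00040837$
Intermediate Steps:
$n = 177$ ($n = \left(-3\right) \left(-59\right) = 177$)
$R{\left(h,j \right)} = - \frac{177}{37} + j$ ($R{\left(h,j \right)} = j + \frac{177}{-37} = j + 177 \left(- \frac{1}{37}\right) = j - \frac{177}{37} = - \frac{177}{37} + j$)
$\frac{1}{R{\left(-20,-49 \right)} - 2395} = \frac{1}{\left(- \frac{177}{37} - 49\right) - 2395} = \frac{1}{- \frac{1990}{37} - 2395} = \frac{1}{- \frac{90605}{37}} = - \frac{37}{90605}$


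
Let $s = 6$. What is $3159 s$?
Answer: $18954$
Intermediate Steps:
$3159 s = 3159 \cdot 6 = 18954$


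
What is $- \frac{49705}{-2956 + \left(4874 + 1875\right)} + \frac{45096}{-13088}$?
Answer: $- \frac{102698521}{6205348} \approx -16.55$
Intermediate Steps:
$- \frac{49705}{-2956 + \left(4874 + 1875\right)} + \frac{45096}{-13088} = - \frac{49705}{-2956 + 6749} + 45096 \left(- \frac{1}{13088}\right) = - \frac{49705}{3793} - \frac{5637}{1636} = - \frac{102698521}{6205348}$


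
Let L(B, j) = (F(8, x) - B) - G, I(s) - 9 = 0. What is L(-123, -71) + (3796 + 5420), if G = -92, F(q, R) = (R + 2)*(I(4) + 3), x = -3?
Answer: 9419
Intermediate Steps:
I(s) = 9 (I(s) = 9 + 0 = 9)
F(q, R) = 24 + 12*R (F(q, R) = (R + 2)*(9 + 3) = (2 + R)*12 = 24 + 12*R)
L(B, j) = 80 - B (L(B, j) = ((24 + 12*(-3)) - B) - 1*(-92) = ((24 - 36) - B) + 92 = (-12 - B) + 92 = 80 - B)
L(-123, -71) + (3796 + 5420) = (80 - 1*(-123)) + (3796 + 5420) = (80 + 123) + 9216 = 203 + 9216 = 9419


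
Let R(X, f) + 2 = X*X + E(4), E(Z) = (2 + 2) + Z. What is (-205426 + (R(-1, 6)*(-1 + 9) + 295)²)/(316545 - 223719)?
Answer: -82225/92826 ≈ -0.88580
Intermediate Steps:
E(Z) = 4 + Z
R(X, f) = 6 + X² (R(X, f) = -2 + (X*X + (4 + 4)) = -2 + (X² + 8) = -2 + (8 + X²) = 6 + X²)
(-205426 + (R(-1, 6)*(-1 + 9) + 295)²)/(316545 - 223719) = (-205426 + ((6 + (-1)²)*(-1 + 9) + 295)²)/(316545 - 223719) = (-205426 + ((6 + 1)*8 + 295)²)/92826 = (-205426 + (7*8 + 295)²)*(1/92826) = (-205426 + (56 + 295)²)*(1/92826) = (-205426 + 351²)*(1/92826) = (-205426 + 123201)*(1/92826) = -82225*1/92826 = -82225/92826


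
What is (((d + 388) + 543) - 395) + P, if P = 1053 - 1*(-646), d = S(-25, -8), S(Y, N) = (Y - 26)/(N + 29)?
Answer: 15628/7 ≈ 2232.6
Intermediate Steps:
S(Y, N) = (-26 + Y)/(29 + N)
d = -17/7 (d = (-26 - 25)/(29 - 8) = -51/21 = (1/21)*(-51) = -17/7 ≈ -2.4286)
P = 1699 (P = 1053 + 646 = 1699)
(((d + 388) + 543) - 395) + P = (((-17/7 + 388) + 543) - 395) + 1699 = ((2699/7 + 543) - 395) + 1699 = (6500/7 - 395) + 1699 = 3735/7 + 1699 = 15628/7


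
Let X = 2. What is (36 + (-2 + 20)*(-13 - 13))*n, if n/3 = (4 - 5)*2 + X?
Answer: 0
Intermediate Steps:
n = 0 (n = 3*((4 - 5)*2 + 2) = 3*(-1*2 + 2) = 3*(-2 + 2) = 3*0 = 0)
(36 + (-2 + 20)*(-13 - 13))*n = (36 + (-2 + 20)*(-13 - 13))*0 = (36 + 18*(-26))*0 = (36 - 468)*0 = -432*0 = 0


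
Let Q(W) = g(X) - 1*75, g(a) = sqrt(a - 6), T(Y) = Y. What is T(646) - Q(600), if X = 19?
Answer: 721 - sqrt(13) ≈ 717.39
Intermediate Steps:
g(a) = sqrt(-6 + a)
Q(W) = -75 + sqrt(13) (Q(W) = sqrt(-6 + 19) - 1*75 = sqrt(13) - 75 = -75 + sqrt(13))
T(646) - Q(600) = 646 - (-75 + sqrt(13)) = 646 + (75 - sqrt(13)) = 721 - sqrt(13)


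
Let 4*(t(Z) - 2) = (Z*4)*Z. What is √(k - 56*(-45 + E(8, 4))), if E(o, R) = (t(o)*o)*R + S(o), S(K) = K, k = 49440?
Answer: 2*I*√16690 ≈ 258.38*I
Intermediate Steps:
t(Z) = 2 + Z² (t(Z) = 2 + ((Z*4)*Z)/4 = 2 + ((4*Z)*Z)/4 = 2 + (4*Z²)/4 = 2 + Z²)
E(o, R) = o + R*o*(2 + o²) (E(o, R) = ((2 + o²)*o)*R + o = (o*(2 + o²))*R + o = R*o*(2 + o²) + o = o + R*o*(2 + o²))
√(k - 56*(-45 + E(8, 4))) = √(49440 - 56*(-45 + 8*(1 + 4*(2 + 8²)))) = √(49440 - 56*(-45 + 8*(1 + 4*(2 + 64)))) = √(49440 - 56*(-45 + 8*(1 + 4*66))) = √(49440 - 56*(-45 + 8*(1 + 264))) = √(49440 - 56*(-45 + 8*265)) = √(49440 - 56*(-45 + 2120)) = √(49440 - 56*2075) = √(49440 - 116200) = √(-66760) = 2*I*√16690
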